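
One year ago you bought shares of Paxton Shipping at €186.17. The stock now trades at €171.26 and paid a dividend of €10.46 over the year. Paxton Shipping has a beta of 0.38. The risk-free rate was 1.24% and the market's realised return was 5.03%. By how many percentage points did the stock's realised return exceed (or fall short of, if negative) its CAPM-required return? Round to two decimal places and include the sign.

Realised HPR = (P1 + D1 − P0) / P0 = (171.26 + 10.46 − 186.17) / 186.17 = -4.45 / 186.17 = -2.3903%
MRP = 5.03% − 1.24% = 3.79%
CAPM required = R_f + β·MRP = 1.24% + 0.38 × 3.79% = 2.6802%
α = realised − required = -2.3903% − 2.6802% = -5.07%

-5.07%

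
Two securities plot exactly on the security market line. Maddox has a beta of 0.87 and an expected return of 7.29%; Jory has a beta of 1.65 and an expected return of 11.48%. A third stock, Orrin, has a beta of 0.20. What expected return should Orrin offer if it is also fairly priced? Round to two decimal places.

MRP (SML slope) = (11.48% − 7.29%) / (1.65 − 0.87) = 4.19% / 0.78 = 5.3718%
R_f (intercept) = 7.29% − 0.87 × 5.3718% = 2.6165%
E(R_Orrin) = R_f + β × MRP = 2.6165% + 0.20 × 5.3718% = 3.69%

3.69%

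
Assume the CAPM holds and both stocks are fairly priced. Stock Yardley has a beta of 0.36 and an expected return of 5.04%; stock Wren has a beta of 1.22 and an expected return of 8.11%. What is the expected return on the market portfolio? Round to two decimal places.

7.32%

Both satisfy E(R) = R_f + β·MRP, so the slope of the SML is
MRP = (8.11% − 5.04%) / (1.22 − 0.36) = 3.07% / 0.86 = 3.5698%
R_f = E(R_Yardley) − β_Yardley·MRP = 5.04% − 0.36 × 3.5698% = 3.7549%
E(R_m) = R_f + MRP = 3.7549% + 3.5698% = 7.32%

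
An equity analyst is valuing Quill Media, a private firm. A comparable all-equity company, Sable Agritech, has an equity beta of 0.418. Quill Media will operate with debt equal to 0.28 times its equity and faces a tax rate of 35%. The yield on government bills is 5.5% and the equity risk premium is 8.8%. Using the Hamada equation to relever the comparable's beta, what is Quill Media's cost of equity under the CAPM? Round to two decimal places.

9.85%

β_L = β_U × [1 + (1 − t)(D/E)] = 0.418 × [1 + (1 − 0.35) × 0.28]
    = 0.418 × [1 + 0.65 × 0.28] = 0.418 × 1.1820 = 0.4941
E(R) = R_f + β_L × MRP = 5.5% + 0.4941 × 8.8% = 9.85%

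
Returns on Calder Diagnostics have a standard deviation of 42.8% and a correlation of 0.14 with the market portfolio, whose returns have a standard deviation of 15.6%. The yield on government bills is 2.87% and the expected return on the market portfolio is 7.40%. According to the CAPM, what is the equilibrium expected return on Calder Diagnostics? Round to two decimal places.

β = ρ × σ_i / σ_m = 0.14 × 42.8% / 15.6% = 0.3841
MRP = 7.40% − 2.87% = 4.53%
E(R) = 2.87% + 0.3841 × 4.53% = 4.61%

4.61%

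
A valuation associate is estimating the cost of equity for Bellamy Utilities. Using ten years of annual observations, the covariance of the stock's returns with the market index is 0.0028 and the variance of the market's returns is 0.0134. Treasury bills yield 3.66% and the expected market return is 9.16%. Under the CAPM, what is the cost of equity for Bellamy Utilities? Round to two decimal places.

β = Cov(R_i, R_m) / Var(R_m) = 0.0028 / 0.0134 = 0.2090
MRP = 9.16% − 3.66% = 5.50%
E(R) = R_f + β × MRP = 3.66% + 0.2090 × 5.50% = 4.81%

4.81%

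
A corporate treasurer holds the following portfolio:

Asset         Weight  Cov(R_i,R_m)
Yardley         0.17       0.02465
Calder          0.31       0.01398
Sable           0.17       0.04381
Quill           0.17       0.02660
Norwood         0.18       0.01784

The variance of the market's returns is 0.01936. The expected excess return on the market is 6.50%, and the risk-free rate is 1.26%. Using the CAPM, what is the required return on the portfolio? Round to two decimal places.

9.22%

β_Yardley = 0.02465 / 0.01936 = 1.2732
β_Calder = 0.01398 / 0.01936 = 0.7221
β_Sable = 0.04381 / 0.01936 = 2.2629
β_Quill = 0.02660 / 0.01936 = 1.3740
β_Norwood = 0.01784 / 0.01936 = 0.9215
β_P = Σ w_i β_i = 0.17×1.2732 + 0.31×0.7221 + 0.17×2.2629 + 0.17×1.3740 + 0.18×0.9215 = 1.2244
E(R_P) = R_f + β_P × MRP = 1.26% + 1.2244 × 6.50% = 9.22%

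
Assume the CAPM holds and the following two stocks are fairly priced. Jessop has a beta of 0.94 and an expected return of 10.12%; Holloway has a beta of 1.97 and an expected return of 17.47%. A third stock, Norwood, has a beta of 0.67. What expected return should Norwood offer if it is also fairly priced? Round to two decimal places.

MRP (SML slope) = (17.47% − 10.12%) / (1.97 − 0.94) = 7.35% / 1.03 = 7.1359%
R_f (intercept) = 10.12% − 0.94 × 7.1359% = 3.4123%
E(R_Norwood) = R_f + β × MRP = 3.4123% + 0.67 × 7.1359% = 8.19%

8.19%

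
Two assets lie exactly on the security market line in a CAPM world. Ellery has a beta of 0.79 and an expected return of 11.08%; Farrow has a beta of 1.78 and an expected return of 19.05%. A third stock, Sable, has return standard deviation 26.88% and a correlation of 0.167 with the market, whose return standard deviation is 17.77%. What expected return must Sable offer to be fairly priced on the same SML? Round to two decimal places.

MRP = (19.05% − 11.08%) / (1.78 − 0.79) = 8.0505%
R_f = 11.08% − 0.79 × 8.0505% = 4.7201%
β_Sable = ρ·σ_i/σ_m = 0.167 × 26.88 / 17.77 = 0.2526
E(R_Sable) = R_f + β × MRP = 4.7201% + 0.2526 × 8.0505% = 6.75%

6.75%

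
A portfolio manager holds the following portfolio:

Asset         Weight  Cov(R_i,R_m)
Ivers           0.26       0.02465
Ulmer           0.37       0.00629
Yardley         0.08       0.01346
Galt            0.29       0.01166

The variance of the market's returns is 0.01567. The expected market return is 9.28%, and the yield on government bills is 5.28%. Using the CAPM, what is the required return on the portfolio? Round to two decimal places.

8.65%

β_Ivers = 0.02465 / 0.01567 = 1.5731
β_Ulmer = 0.00629 / 0.01567 = 0.4014
β_Yardley = 0.01346 / 0.01567 = 0.8590
β_Galt = 0.01166 / 0.01567 = 0.7441
β_P = Σ w_i β_i = 0.26×1.5731 + 0.37×0.4014 + 0.08×0.8590 + 0.29×0.7441 = 0.8420
MRP = 9.28% − 5.28% = 4.00%
E(R_P) = R_f + β_P × MRP = 5.28% + 0.8420 × 4.00% = 8.65%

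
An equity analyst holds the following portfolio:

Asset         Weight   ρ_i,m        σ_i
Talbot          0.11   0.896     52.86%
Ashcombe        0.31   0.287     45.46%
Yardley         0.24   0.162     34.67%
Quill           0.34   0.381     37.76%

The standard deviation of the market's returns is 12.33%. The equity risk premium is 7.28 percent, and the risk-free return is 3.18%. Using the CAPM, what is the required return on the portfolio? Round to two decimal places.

β_Talbot = 0.896 × 52.86% / 12.33% = 3.8412
β_Ashcombe = 0.287 × 45.46% / 12.33% = 1.0582
β_Yardley = 0.162 × 34.67% / 12.33% = 0.4555
β_Quill = 0.381 × 37.76% / 12.33% = 1.1668
β_P = Σ w_i β_i = 0.11×3.8412 + 0.31×1.0582 + 0.24×0.4555 + 0.34×1.1668 = 1.2566
E(R_P) = R_f + β_P × MRP = 3.18% + 1.2566 × 7.28% = 12.33%

12.33%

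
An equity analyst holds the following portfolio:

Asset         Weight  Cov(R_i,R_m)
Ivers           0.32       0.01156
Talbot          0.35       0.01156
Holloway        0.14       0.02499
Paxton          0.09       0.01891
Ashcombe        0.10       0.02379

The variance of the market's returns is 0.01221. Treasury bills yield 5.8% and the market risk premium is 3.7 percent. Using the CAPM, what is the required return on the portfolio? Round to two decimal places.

β_Ivers = 0.01156 / 0.01221 = 0.9468
β_Talbot = 0.01156 / 0.01221 = 0.9468
β_Holloway = 0.02499 / 0.01221 = 2.0467
β_Paxton = 0.01891 / 0.01221 = 1.5487
β_Ashcombe = 0.02379 / 0.01221 = 1.9484
β_P = Σ w_i β_i = 0.32×0.9468 + 0.35×0.9468 + 0.14×2.0467 + 0.09×1.5487 + 0.10×1.9484 = 1.2551
E(R_P) = R_f + β_P × MRP = 5.8% + 1.2551 × 3.7% = 10.44%

10.44%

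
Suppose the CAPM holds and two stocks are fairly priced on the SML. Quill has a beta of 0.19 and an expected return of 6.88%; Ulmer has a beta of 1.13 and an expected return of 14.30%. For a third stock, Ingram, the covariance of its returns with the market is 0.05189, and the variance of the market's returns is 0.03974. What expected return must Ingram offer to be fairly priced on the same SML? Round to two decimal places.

MRP = (14.30% − 6.88%) / (1.13 − 0.19) = 7.8936%
R_f = 6.88% − 0.19 × 7.8936% = 5.3802%
β_Ingram = Cov / Var(R_m) = 0.05189 / 0.03974 = 1.3057
E(R_Ingram) = R_f + β × MRP = 5.3802% + 1.3057 × 7.8936% = 15.69%

15.69%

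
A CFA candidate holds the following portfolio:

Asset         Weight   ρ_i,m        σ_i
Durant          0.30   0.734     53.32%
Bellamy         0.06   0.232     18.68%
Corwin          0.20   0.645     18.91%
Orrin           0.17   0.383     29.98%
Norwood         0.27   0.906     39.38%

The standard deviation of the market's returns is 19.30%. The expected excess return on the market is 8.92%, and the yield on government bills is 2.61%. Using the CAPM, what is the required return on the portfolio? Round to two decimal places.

14.64%

β_Durant = 0.734 × 53.32% / 19.30% = 2.0278
β_Bellamy = 0.232 × 18.68% / 19.30% = 0.2245
β_Corwin = 0.645 × 18.91% / 19.30% = 0.6320
β_Orrin = 0.383 × 29.98% / 19.30% = 0.5949
β_Norwood = 0.906 × 39.38% / 19.30% = 1.8486
β_P = Σ w_i β_i = 0.30×2.0278 + 0.06×0.2245 + 0.20×0.6320 + 0.17×0.5949 + 0.27×1.8486 = 1.3485
E(R_P) = R_f + β_P × MRP = 2.61% + 1.3485 × 8.92% = 14.64%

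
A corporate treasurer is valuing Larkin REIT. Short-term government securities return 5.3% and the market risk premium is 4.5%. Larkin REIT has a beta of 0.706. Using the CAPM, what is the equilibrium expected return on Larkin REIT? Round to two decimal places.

E(R) = R_f + β × MRP = 5.3% + 0.706 × 4.5% = 8.48%

8.48%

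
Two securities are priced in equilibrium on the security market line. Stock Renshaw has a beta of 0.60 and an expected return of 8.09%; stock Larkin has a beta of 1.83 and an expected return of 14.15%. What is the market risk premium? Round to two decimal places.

4.93%

Both satisfy E(R) = R_f + β·MRP, so the slope of the SML is
MRP = (14.15% − 8.09%) / (1.83 − 0.60) = 6.06% / 1.23 = 4.9268%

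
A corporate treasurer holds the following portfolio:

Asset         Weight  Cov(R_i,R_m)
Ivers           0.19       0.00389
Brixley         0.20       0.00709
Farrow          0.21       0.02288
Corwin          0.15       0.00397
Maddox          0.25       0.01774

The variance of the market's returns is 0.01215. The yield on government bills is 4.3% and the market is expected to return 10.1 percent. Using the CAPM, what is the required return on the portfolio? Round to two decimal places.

10.02%

β_Ivers = 0.00389 / 0.01215 = 0.3202
β_Brixley = 0.00709 / 0.01215 = 0.5835
β_Farrow = 0.02288 / 0.01215 = 1.8831
β_Corwin = 0.00397 / 0.01215 = 0.3267
β_Maddox = 0.01774 / 0.01215 = 1.4601
β_P = Σ w_i β_i = 0.19×0.3202 + 0.20×0.5835 + 0.21×1.8831 + 0.15×0.3267 + 0.25×1.4601 = 0.9870
MRP = 10.1% − 4.3% = 5.80%
E(R_P) = R_f + β_P × MRP = 4.3% + 0.9870 × 5.8% = 10.02%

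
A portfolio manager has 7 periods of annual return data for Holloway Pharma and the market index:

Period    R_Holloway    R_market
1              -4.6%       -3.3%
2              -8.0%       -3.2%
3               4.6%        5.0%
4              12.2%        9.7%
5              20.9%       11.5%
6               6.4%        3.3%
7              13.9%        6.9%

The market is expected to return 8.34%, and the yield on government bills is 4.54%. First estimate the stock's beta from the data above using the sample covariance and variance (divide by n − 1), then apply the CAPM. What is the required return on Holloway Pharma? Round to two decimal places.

11.00%

Mean R_i = (-4.6 − 8.0 + 4.6 + 12.2 + 20.9 + 6.4 + 13.9) / 7 = 6.4857%
Mean R_m = (-3.3 − 3.2 + 5.0 + 9.7 + 11.5 + 3.3 + 6.9) / 7 = 4.2714%
Σ(R_i − R̄_i)(R_m − R̄_m) = 345.5771  ⇒  Cov = 345.5771 / 6 = 57.5962
Σ(R_m − R̄_m)² = 203.2543  ⇒  Var(R_m) = 203.2543 / 6 = 33.8757
β = Cov / Var(R_m) = 57.5962 / 33.8757 = 1.7002
MRP = 8.34% − 4.54% = 3.80%
E(R) = R_f + β × MRP = 4.54% + 1.7002 × 3.80% = 11.00%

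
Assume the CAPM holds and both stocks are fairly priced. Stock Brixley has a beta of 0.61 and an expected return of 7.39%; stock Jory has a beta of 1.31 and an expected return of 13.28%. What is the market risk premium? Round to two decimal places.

8.41%

Both satisfy E(R) = R_f + β·MRP, so the slope of the SML is
MRP = (13.28% − 7.39%) / (1.31 − 0.61) = 5.89% / 0.70 = 8.4143%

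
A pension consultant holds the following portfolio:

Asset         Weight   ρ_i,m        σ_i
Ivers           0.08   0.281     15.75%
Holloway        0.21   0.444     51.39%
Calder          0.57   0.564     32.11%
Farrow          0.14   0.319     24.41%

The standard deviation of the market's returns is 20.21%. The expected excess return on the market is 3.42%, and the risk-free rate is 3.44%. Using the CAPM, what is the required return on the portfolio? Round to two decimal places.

β_Ivers = 0.281 × 15.75% / 20.21% = 0.2190
β_Holloway = 0.444 × 51.39% / 20.21% = 1.1290
β_Calder = 0.564 × 32.11% / 20.21% = 0.8961
β_Farrow = 0.319 × 24.41% / 20.21% = 0.3853
β_P = Σ w_i β_i = 0.08×0.2190 + 0.21×1.1290 + 0.57×0.8961 + 0.14×0.3853 = 0.8193
E(R_P) = R_f + β_P × MRP = 3.44% + 0.8193 × 3.42% = 6.24%

6.24%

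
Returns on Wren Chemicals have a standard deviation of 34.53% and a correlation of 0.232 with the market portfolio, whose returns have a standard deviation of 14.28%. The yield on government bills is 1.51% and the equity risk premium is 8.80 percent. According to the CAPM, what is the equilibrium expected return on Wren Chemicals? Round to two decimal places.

6.45%

β = ρ × σ_i / σ_m = 0.232 × 34.53% / 14.28% = 0.5610
E(R) = 1.51% + 0.5610 × 8.80% = 6.45%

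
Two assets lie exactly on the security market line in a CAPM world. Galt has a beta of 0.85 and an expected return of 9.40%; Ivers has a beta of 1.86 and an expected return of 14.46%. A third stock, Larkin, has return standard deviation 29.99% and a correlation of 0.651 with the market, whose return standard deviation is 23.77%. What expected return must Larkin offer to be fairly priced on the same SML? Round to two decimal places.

9.26%

MRP = (14.46% − 9.40%) / (1.86 − 0.85) = 5.0099%
R_f = 9.40% − 0.85 × 5.0099% = 5.1416%
β_Larkin = ρ·σ_i/σ_m = 0.651 × 29.99 / 23.77 = 0.8214
E(R_Larkin) = R_f + β × MRP = 5.1416% + 0.8214 × 5.0099% = 9.26%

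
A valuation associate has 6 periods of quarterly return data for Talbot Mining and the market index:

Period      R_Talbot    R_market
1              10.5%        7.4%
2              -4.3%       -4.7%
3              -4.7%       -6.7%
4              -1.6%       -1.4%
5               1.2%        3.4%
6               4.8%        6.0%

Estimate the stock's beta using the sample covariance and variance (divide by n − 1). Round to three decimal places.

Mean R_i = (10.5 − 4.3 − 4.7 − 1.6 + 1.2 + 4.8) / 6 = 0.9833%
Mean R_m = (7.4 − 4.7 − 6.7 − 1.4 + 3.4 + 6.0) / 6 = 0.6667%
Σ(R_i − R̄_i)(R_m − R̄_m) = 160.5867  ⇒  Cov = 160.5867 / 5 = 32.1173
Σ(R_m − R̄_m)² = 168.5933  ⇒  Var(R_m) = 168.5933 / 5 = 33.7187
β = Cov / Var(R_m) = 32.1173 / 33.7187 = 0.9525

0.953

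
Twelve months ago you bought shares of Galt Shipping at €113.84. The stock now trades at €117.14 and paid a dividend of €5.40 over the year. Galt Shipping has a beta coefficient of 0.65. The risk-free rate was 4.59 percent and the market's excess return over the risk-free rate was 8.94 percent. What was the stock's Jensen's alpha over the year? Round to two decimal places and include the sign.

Realised HPR = (P1 + D1 − P0) / P0 = (117.14 + 5.40 − 113.84) / 113.84 = 8.70 / 113.84 = 7.6423%
CAPM required = R_f + β·MRP = 4.59% + 0.65 × 8.94% = 10.4010%
α = realised − required = 7.6423% − 10.4010% = -2.76%

-2.76%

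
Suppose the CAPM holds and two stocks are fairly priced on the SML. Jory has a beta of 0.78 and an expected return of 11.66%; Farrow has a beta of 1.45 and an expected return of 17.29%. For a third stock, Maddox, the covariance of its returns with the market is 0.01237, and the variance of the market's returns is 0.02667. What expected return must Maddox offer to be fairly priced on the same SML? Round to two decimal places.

9.00%

MRP = (17.29% − 11.66%) / (1.45 − 0.78) = 8.4030%
R_f = 11.66% − 0.78 × 8.4030% = 5.1057%
β_Maddox = Cov / Var(R_m) = 0.01237 / 0.02667 = 0.4638
E(R_Maddox) = R_f + β × MRP = 5.1057% + 0.4638 × 8.4030% = 9.00%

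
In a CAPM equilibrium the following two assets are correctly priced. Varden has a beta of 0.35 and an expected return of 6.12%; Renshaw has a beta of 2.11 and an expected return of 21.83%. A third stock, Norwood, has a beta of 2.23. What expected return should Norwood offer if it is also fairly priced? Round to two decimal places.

MRP (SML slope) = (21.83% − 6.12%) / (2.11 − 0.35) = 15.71% / 1.76 = 8.9261%
R_f (intercept) = 6.12% − 0.35 × 8.9261% = 2.9959%
E(R_Norwood) = R_f + β × MRP = 2.9959% + 2.23 × 8.9261% = 22.90%

22.90%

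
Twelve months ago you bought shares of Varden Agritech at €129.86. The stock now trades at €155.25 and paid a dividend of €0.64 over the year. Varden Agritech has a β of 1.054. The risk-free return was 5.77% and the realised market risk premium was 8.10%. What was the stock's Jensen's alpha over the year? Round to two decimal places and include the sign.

+5.74%

Realised HPR = (P1 + D1 − P0) / P0 = (155.25 + 0.64 − 129.86) / 129.86 = 26.03 / 129.86 = 20.0447%
CAPM required = R_f + β·MRP = 5.77% + 1.054 × 8.10% = 14.30740%
α = realised − required = 20.0447% − 14.30740% = +5.74%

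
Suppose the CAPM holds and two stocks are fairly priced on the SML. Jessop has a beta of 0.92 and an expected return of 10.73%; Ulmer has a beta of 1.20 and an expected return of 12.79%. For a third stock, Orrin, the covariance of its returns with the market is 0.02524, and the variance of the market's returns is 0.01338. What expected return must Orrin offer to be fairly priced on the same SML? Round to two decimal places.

17.84%

MRP = (12.79% − 10.73%) / (1.20 − 0.92) = 7.3571%
R_f = 10.73% − 0.92 × 7.3571% = 3.9615%
β_Orrin = Cov / Var(R_m) = 0.02524 / 0.01338 = 1.8864
E(R_Orrin) = R_f + β × MRP = 3.9615% + 1.8864 × 7.3571% = 17.84%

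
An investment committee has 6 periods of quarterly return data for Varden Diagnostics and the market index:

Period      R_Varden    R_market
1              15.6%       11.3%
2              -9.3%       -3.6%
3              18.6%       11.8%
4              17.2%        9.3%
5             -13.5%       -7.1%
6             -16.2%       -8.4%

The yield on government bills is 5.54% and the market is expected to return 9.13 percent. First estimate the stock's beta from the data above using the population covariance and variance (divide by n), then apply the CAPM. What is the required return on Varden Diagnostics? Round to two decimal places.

Mean R_i = (15.6 − 9.3 + 18.6 + 17.2 − 13.5 − 16.2) / 6 = 2.0667%
Mean R_m = (11.3 − 3.6 + 11.8 + 9.3 − 7.1 − 8.4) / 6 = 2.2167%
Σ(R_i − R̄_i)(R_m − R̄_m) = 793.6433  ⇒  Cov = 793.6433 / 6 = 132.2739
Σ(R_m − R̄_m)² = 457.8683  ⇒  Var(R_m) = 457.8683 / 6 = 76.3114
β = Cov / Var(R_m) = 132.2739 / 76.3114 = 1.7333
MRP = 9.13% − 5.54% = 3.59%
E(R) = R_f + β × MRP = 5.54% + 1.7333 × 3.59% = 11.76%

11.76%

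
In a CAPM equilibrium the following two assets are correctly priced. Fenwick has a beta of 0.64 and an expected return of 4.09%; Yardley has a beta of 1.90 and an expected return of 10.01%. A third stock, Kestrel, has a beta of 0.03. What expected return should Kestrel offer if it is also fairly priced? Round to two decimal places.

1.22%

MRP (SML slope) = (10.01% − 4.09%) / (1.90 − 0.64) = 5.92% / 1.26 = 4.6984%
R_f (intercept) = 4.09% − 0.64 × 4.6984% = 1.0830%
E(R_Kestrel) = R_f + β × MRP = 1.0830% + 0.03 × 4.6984% = 1.22%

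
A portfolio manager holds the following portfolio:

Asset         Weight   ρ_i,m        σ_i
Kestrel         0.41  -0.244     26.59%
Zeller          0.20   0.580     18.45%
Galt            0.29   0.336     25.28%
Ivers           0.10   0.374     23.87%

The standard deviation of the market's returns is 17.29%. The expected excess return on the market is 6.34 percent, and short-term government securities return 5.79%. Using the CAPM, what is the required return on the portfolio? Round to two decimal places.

6.83%

β_Kestrel = -0.244 × 26.59% / 17.29% = -0.3752
β_Zeller = 0.580 × 18.45% / 17.29% = 0.6189
β_Galt = 0.336 × 25.28% / 17.29% = 0.4913
β_Ivers = 0.374 × 23.87% / 17.29% = 0.5163
β_P = Σ w_i β_i = 0.41×-0.3752 + 0.20×0.6189 + 0.29×0.4913 + 0.10×0.5163 = 0.1641
E(R_P) = R_f + β_P × MRP = 5.79% + 0.1641 × 6.34% = 6.83%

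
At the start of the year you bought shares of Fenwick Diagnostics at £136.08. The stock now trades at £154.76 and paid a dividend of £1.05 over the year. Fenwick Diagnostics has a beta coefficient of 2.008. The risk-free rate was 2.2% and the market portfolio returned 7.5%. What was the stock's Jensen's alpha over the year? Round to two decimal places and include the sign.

+1.66%

Realised HPR = (P1 + D1 − P0) / P0 = (154.76 + 1.05 − 136.08) / 136.08 = 19.73 / 136.08 = 14.4988%
MRP = 7.5% − 2.2% = 5.30%
CAPM required = R_f + β·MRP = 2.2% + 2.008 × 5.3% = 12.8424%
α = realised − required = 14.4988% − 12.8424% = +1.66%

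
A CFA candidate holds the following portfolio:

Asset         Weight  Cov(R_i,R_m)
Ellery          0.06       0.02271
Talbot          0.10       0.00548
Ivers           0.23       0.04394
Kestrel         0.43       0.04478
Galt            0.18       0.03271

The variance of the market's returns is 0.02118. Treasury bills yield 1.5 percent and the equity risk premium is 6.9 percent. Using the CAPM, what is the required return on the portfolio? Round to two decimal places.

β_Ellery = 0.02271 / 0.02118 = 1.0722
β_Talbot = 0.00548 / 0.02118 = 0.2587
β_Ivers = 0.04394 / 0.02118 = 2.0746
β_Kestrel = 0.04478 / 0.02118 = 2.1143
β_Galt = 0.03271 / 0.02118 = 1.5444
β_P = Σ w_i β_i = 0.06×1.0722 + 0.10×0.2587 + 0.23×2.0746 + 0.43×2.1143 + 0.18×1.5444 = 1.7545
E(R_P) = R_f + β_P × MRP = 1.5% + 1.7545 × 6.9% = 13.61%

13.61%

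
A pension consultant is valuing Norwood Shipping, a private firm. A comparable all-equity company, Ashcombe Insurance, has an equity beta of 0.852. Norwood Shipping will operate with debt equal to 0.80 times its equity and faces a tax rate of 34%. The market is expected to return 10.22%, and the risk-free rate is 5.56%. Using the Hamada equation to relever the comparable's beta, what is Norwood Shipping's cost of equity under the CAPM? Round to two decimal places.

11.63%

β_L = β_U × [1 + (1 − t)(D/E)] = 0.852 × [1 + (1 − 0.34) × 0.80]
    = 0.852 × [1 + 0.66 × 0.80] = 0.852 × 1.5280 = 1.3019
MRP = 10.22% − 5.56% = 4.66%
E(R) = R_f + β_L × MRP = 5.56% + 1.3019 × 4.66% = 11.63%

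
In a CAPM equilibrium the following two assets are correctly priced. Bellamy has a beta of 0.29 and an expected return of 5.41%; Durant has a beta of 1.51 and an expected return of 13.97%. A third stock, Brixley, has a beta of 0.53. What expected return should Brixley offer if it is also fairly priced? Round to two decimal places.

7.09%

MRP (SML slope) = (13.97% − 5.41%) / (1.51 − 0.29) = 8.56% / 1.22 = 7.0164%
R_f (intercept) = 5.41% − 0.29 × 7.0164% = 3.3752%
E(R_Brixley) = R_f + β × MRP = 3.3752% + 0.53 × 7.0164% = 7.09%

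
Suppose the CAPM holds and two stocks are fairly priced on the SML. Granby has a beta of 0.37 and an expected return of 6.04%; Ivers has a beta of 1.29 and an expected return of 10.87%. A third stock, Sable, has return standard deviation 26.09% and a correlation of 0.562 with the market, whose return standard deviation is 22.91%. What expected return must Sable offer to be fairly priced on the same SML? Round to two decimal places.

7.46%

MRP = (10.87% − 6.04%) / (1.29 − 0.37) = 5.2500%
R_f = 6.04% − 0.37 × 5.2500% = 4.0975%
β_Sable = ρ·σ_i/σ_m = 0.562 × 26.09 / 22.91 = 0.6400
E(R_Sable) = R_f + β × MRP = 4.0975% + 0.6400 × 5.2500% = 7.46%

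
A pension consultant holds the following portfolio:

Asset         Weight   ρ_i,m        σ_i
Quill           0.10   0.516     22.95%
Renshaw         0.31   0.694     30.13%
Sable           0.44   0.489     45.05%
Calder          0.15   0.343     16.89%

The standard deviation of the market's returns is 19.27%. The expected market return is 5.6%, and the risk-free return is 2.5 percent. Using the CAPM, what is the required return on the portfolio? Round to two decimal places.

β_Quill = 0.516 × 22.95% / 19.27% = 0.6145
β_Renshaw = 0.694 × 30.13% / 19.27% = 1.0851
β_Sable = 0.489 × 45.05% / 19.27% = 1.1432
β_Calder = 0.343 × 16.89% / 19.27% = 0.3006
β_P = Σ w_i β_i = 0.10×0.6145 + 0.31×1.0851 + 0.44×1.1432 + 0.15×0.3006 = 0.9459
MRP = 5.6% − 2.5% = 3.10%
E(R_P) = R_f + β_P × MRP = 2.5% + 0.9459 × 3.1% = 5.43%

5.43%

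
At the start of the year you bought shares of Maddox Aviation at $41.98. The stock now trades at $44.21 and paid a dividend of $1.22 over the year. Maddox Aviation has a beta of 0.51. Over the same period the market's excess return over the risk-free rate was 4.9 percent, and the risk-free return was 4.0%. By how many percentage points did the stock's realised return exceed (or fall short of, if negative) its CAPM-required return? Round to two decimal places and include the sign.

Realised HPR = (P1 + D1 − P0) / P0 = (44.21 + 1.22 − 41.98) / 41.98 = 3.45 / 41.98 = 8.2182%
CAPM required = R_f + β·MRP = 4.0% + 0.51 × 4.9% = 6.4990%
α = realised − required = 8.2182% − 6.4990% = +1.72%

+1.72%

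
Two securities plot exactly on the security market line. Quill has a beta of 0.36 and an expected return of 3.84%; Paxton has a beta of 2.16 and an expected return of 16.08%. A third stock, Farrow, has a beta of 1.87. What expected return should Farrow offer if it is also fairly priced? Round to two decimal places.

MRP (SML slope) = (16.08% − 3.84%) / (2.16 − 0.36) = 12.24% / 1.80 = 6.8000%
R_f (intercept) = 3.84% − 0.36 × 6.8000% = 1.3920%
E(R_Farrow) = R_f + β × MRP = 1.3920% + 1.87 × 6.8000% = 14.11%

14.11%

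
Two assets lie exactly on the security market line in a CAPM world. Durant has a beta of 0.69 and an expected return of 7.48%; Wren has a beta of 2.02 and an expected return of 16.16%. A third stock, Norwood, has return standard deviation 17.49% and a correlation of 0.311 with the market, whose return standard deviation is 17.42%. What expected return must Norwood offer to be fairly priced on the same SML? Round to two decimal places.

MRP = (16.16% − 7.48%) / (2.02 − 0.69) = 6.5263%
R_f = 7.48% − 0.69 × 6.5263% = 2.9769%
β_Norwood = ρ·σ_i/σ_m = 0.311 × 17.49 / 17.42 = 0.3122
E(R_Norwood) = R_f + β × MRP = 2.9769% + 0.3122 × 6.5263% = 5.01%

5.01%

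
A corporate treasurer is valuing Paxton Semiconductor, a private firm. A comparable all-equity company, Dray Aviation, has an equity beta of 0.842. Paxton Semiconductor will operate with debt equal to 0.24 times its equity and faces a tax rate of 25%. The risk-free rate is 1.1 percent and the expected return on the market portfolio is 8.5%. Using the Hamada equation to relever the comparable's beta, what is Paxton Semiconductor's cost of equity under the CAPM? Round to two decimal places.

β_L = β_U × [1 + (1 − t)(D/E)] = 0.842 × [1 + (1 − 0.25) × 0.24]
    = 0.842 × [1 + 0.75 × 0.24] = 0.842 × 1.1800 = 0.9936
MRP = 8.5% − 1.1% = 7.40%
E(R) = R_f + β_L × MRP = 1.1% + 0.9936 × 7.4% = 8.45%

8.45%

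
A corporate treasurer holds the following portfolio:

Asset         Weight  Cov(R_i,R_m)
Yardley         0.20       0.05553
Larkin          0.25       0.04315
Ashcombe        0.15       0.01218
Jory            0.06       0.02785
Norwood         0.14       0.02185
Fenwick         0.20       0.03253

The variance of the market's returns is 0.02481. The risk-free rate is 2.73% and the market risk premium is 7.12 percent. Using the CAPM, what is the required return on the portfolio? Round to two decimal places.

12.76%

β_Yardley = 0.05553 / 0.02481 = 2.2382
β_Larkin = 0.04315 / 0.02481 = 1.7392
β_Ashcombe = 0.01218 / 0.02481 = 0.4909
β_Jory = 0.02785 / 0.02481 = 1.1225
β_Norwood = 0.02185 / 0.02481 = 0.8807
β_Fenwick = 0.03253 / 0.02481 = 1.3112
β_P = Σ w_i β_i = 0.20×2.2382 + 0.25×1.7392 + 0.15×0.4909 + 0.06×1.1225 + 0.14×0.8807 + 0.20×1.3112 = 1.4090
E(R_P) = R_f + β_P × MRP = 2.73% + 1.4090 × 7.12% = 12.76%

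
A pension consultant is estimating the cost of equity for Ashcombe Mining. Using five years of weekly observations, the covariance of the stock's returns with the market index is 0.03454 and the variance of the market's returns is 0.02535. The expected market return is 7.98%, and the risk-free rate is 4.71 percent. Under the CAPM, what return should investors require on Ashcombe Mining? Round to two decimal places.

9.17%

β = Cov(R_i, R_m) / Var(R_m) = 0.03454 / 0.02535 = 1.3625
MRP = 7.98% − 4.71% = 3.27%
E(R) = R_f + β × MRP = 4.71% + 1.3625 × 3.27% = 9.17%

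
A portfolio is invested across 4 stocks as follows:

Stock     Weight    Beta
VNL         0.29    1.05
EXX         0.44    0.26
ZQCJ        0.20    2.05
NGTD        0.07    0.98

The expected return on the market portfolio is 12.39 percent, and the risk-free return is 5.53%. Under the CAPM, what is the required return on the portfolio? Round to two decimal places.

β_P = Σ w_i β_i = 0.29×1.05 + 0.44×0.26 + 0.20×2.05 + 0.07×0.98 = 0.8975
MRP = 12.39% − 5.53% = 6.86%
E(R_P) = R_f + β_P × MRP = 5.53% + 0.8975 × 6.86% = 11.69%

11.69%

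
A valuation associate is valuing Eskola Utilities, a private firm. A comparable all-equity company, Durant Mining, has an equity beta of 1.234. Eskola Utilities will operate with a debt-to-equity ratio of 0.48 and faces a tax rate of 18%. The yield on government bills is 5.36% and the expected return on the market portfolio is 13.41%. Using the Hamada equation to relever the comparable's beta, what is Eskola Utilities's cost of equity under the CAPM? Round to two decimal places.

19.20%

β_L = β_U × [1 + (1 − t)(D/E)] = 1.234 × [1 + (1 − 0.18) × 0.48]
    = 1.234 × [1 + 0.82 × 0.48] = 1.234 × 1.3936 = 1.7197
MRP = 13.41% − 5.36% = 8.05%
E(R) = R_f + β_L × MRP = 5.36% + 1.7197 × 8.05% = 19.20%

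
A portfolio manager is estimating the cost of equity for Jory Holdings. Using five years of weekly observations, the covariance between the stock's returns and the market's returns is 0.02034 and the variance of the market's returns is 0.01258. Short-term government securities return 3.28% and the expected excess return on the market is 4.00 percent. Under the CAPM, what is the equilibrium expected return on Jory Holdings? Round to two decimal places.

9.75%

β = Cov(R_i, R_m) / Var(R_m) = 0.02034 / 0.01258 = 1.6169
E(R) = R_f + β × MRP = 3.28% + 1.6169 × 4.00% = 9.75%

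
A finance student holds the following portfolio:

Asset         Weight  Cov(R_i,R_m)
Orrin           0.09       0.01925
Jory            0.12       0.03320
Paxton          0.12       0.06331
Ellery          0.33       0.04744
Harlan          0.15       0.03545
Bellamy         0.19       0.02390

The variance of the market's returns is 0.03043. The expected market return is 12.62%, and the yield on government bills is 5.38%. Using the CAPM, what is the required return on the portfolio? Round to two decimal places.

14.62%

β_Orrin = 0.01925 / 0.03043 = 0.6326
β_Jory = 0.03320 / 0.03043 = 1.0910
β_Paxton = 0.06331 / 0.03043 = 2.0805
β_Ellery = 0.04744 / 0.03043 = 1.5590
β_Harlan = 0.03545 / 0.03043 = 1.1650
β_Bellamy = 0.02390 / 0.03043 = 0.7854
β_P = Σ w_i β_i = 0.09×0.6326 + 0.12×1.0910 + 0.12×2.0805 + 0.33×1.5590 + 0.15×1.1650 + 0.19×0.7854 = 1.2760
MRP = 12.62% − 5.38% = 7.24%
E(R_P) = R_f + β_P × MRP = 5.38% + 1.2760 × 7.24% = 14.62%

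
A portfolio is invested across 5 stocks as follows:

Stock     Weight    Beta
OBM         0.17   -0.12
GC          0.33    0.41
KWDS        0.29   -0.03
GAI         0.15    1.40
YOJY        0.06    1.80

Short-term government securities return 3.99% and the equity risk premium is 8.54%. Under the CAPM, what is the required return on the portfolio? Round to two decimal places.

β_P = Σ w_i β_i = 0.17×-0.12 + 0.33×0.41 + 0.29×-0.03 + 0.15×1.40 + 0.06×1.80 = 0.4242
E(R_P) = R_f + β_P × MRP = 3.99% + 0.4242 × 8.54% = 7.61%

7.61%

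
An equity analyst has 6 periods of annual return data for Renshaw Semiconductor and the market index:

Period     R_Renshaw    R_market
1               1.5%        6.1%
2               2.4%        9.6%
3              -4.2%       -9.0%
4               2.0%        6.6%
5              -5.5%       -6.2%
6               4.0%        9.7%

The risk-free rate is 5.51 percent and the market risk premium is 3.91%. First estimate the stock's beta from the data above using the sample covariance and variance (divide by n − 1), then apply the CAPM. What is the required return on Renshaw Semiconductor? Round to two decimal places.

7.30%

Mean R_i = (1.5 + 2.4 − 4.2 + 2.0 − 5.5 + 4.0) / 6 = 0.0333%
Mean R_m = (6.1 + 9.6 − 9.0 + 6.6 − 6.2 + 9.7) / 6 = 2.8000%
Σ(R_i − R̄_i)(R_m − R̄_m) = 155.5300  ⇒  Cov = 155.5300 / 5 = 31.1060
Σ(R_m − R̄_m)² = 339.4200  ⇒  Var(R_m) = 339.4200 / 5 = 67.8840
β = Cov / Var(R_m) = 31.1060 / 67.8840 = 0.4582
E(R) = R_f + β × MRP = 5.51% + 0.4582 × 3.91% = 7.30%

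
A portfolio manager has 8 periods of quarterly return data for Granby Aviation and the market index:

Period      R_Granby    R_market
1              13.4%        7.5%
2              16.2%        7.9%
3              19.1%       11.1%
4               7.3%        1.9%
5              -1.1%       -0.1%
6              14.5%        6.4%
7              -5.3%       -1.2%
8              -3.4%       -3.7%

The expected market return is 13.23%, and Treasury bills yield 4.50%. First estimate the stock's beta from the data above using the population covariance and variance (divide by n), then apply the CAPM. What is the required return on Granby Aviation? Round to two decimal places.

Mean R_i = (13.4 + 16.2 + 19.1 + 7.3 − 1.1 + 14.5 − 5.3 − 3.4) / 8 = 7.5875%
Mean R_m = (7.5 + 7.9 + 11.1 + 1.9 − 0.1 + 6.4 − 1.2 − 3.7) / 8 = 3.7250%
Σ(R_i − R̄_i)(R_m − R̄_m) = 340.1025  ⇒  Cov = 340.1025 / 8 = 42.5128
Σ(R_m − R̄_m)² = 190.5750  ⇒  Var(R_m) = 190.5750 / 8 = 23.8219
β = Cov / Var(R_m) = 42.5128 / 23.8219 = 1.7846
MRP = 13.23% − 4.50% = 8.73%
E(R) = R_f + β × MRP = 4.50% + 1.7846 × 8.73% = 20.08%

20.08%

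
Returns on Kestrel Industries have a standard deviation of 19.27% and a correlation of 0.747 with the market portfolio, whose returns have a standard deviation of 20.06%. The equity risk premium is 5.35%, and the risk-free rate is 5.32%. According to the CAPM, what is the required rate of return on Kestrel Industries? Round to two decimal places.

9.16%

β = ρ × σ_i / σ_m = 0.747 × 19.27% / 20.06% = 0.7176
E(R) = 5.32% + 0.7176 × 5.35% = 9.16%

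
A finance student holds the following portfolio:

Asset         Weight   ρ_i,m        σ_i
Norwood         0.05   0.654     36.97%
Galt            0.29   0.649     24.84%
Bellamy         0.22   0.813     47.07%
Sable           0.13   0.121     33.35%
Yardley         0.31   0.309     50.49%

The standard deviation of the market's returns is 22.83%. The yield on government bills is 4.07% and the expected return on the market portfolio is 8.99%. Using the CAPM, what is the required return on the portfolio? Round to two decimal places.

8.31%

β_Norwood = 0.654 × 36.97% / 22.83% = 1.0591
β_Galt = 0.649 × 24.84% / 22.83% = 0.7061
β_Bellamy = 0.813 × 47.07% / 22.83% = 1.6762
β_Sable = 0.121 × 33.35% / 22.83% = 0.1768
β_Yardley = 0.309 × 50.49% / 22.83% = 0.6834
β_P = Σ w_i β_i = 0.05×1.0591 + 0.29×0.7061 + 0.22×1.6762 + 0.13×0.1768 + 0.31×0.6834 = 0.8613
MRP = 8.99% − 4.07% = 4.92%
E(R_P) = R_f + β_P × MRP = 4.07% + 0.8613 × 4.92% = 8.31%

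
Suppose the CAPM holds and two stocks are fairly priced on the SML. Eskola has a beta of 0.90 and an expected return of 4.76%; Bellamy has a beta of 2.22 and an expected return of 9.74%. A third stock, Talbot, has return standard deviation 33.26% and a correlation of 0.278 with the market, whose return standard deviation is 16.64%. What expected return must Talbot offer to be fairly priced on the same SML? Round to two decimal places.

MRP = (9.74% − 4.76%) / (2.22 − 0.90) = 3.7727%
R_f = 4.76% − 0.90 × 3.7727% = 1.3646%
β_Talbot = ρ·σ_i/σ_m = 0.278 × 33.26 / 16.64 = 0.5557
E(R_Talbot) = R_f + β × MRP = 1.3646% + 0.5557 × 3.7727% = 3.46%

3.46%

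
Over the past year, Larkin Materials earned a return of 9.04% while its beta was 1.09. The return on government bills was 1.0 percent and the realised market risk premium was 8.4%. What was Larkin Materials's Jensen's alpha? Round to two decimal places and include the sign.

-1.12%

CAPM benchmark = R_f + β(R_m − R_f) = 1.0% + 1.09 × 8.4% = 10.1560%
α = actual − benchmark = 9.04% − 10.1560% = -1.12%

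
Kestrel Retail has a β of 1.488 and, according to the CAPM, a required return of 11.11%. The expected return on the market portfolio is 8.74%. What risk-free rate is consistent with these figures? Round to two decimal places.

E(R) = R_f + β(E(R_m) − R_f) = R_f(1 − β) + β·E(R_m)
11.11% = R_f × (1 − 1.488) + 1.488 × 8.74%
11.11% = R_f × -0.488 + 13.00512%
R_f = (11.11% − 13.00512%) / -0.488 = 3.88%

3.88%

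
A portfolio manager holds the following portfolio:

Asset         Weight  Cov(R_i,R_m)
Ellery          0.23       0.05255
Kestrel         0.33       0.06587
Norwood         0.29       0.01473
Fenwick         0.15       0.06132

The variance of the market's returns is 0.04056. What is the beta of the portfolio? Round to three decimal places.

1.166

β_Ellery = 0.05255 / 0.04056 = 1.2956
β_Kestrel = 0.06587 / 0.04056 = 1.6240
β_Norwood = 0.01473 / 0.04056 = 0.3632
β_Fenwick = 0.06132 / 0.04056 = 1.5118
β_P = Σ w_i β_i = 0.23×1.2956 + 0.33×1.6240 + 0.29×0.3632 + 0.15×1.5118 = 1.1660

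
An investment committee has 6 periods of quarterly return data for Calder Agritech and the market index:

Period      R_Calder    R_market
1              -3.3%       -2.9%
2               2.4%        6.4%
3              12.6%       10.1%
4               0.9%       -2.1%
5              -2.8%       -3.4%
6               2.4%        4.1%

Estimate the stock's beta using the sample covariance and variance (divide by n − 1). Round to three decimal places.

Mean R_i = (-3.3 + 2.4 + 12.6 + 0.9 − 2.8 + 2.4) / 6 = 2.0333%
Mean R_m = (-2.9 + 6.4 + 10.1 − 2.1 − 3.4 + 4.1) / 6 = 2.0333%
Σ(R_i − R̄_i)(R_m − R̄_m) = 144.8533  ⇒  Cov = 144.8533 / 5 = 28.9707
Σ(R_m − R̄_m)² = 159.3533  ⇒  Var(R_m) = 159.3533 / 5 = 31.8707
β = Cov / Var(R_m) = 28.9707 / 31.8707 = 0.9090

0.909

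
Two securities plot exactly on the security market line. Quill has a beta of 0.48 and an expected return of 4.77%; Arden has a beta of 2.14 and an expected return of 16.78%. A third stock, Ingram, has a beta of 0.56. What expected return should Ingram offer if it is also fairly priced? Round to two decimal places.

MRP (SML slope) = (16.78% − 4.77%) / (2.14 − 0.48) = 12.01% / 1.66 = 7.2349%
R_f (intercept) = 4.77% − 0.48 × 7.2349% = 1.2972%
E(R_Ingram) = R_f + β × MRP = 1.2972% + 0.56 × 7.2349% = 5.35%

5.35%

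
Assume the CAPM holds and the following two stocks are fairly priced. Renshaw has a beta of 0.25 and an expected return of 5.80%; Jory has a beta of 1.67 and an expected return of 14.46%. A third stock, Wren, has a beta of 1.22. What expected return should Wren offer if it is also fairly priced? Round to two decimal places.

11.72%

MRP (SML slope) = (14.46% − 5.80%) / (1.67 − 0.25) = 8.66% / 1.42 = 6.0986%
R_f (intercept) = 5.80% − 0.25 × 6.0986% = 4.2754%
E(R_Wren) = R_f + β × MRP = 4.2754% + 1.22 × 6.0986% = 11.72%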